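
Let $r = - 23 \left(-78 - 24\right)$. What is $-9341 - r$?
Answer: $-11687$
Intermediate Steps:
$r = 2346$ ($r = \left(-23\right) \left(-102\right) = 2346$)
$-9341 - r = -9341 - 2346 = -11687$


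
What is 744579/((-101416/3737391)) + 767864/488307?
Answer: -194121752702303857/7074591816 ≈ -2.7439e+7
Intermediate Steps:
744579/((-101416/3737391)) + 767864/488307 = 744579/((-101416*1/3737391)) + 767864*(1/488307) = 744579/(-14488/533913) + 767864/488307 = 744579*(-533913/14488) + 767864/488307 = -397540407627/14488 + 767864/488307 = -194121752702303857/7074591816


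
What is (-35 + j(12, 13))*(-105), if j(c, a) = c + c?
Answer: 1155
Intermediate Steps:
j(c, a) = 2*c
(-35 + j(12, 13))*(-105) = (-35 + 2*12)*(-105) = (-35 + 24)*(-105) = -11*(-105) = 1155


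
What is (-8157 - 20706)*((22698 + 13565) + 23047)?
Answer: -1711864530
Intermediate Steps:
(-8157 - 20706)*((22698 + 13565) + 23047) = -28863*(36263 + 23047) = -28863*59310 = -1711864530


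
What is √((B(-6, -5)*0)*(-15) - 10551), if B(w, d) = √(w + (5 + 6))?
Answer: I*√10551 ≈ 102.72*I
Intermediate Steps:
B(w, d) = √(11 + w) (B(w, d) = √(w + 11) = √(11 + w))
√((B(-6, -5)*0)*(-15) - 10551) = √((√(11 - 6)*0)*(-15) - 10551) = √((√5*0)*(-15) - 10551) = √(0*(-15) - 10551) = √(0 - 10551) = √(-10551) = I*√10551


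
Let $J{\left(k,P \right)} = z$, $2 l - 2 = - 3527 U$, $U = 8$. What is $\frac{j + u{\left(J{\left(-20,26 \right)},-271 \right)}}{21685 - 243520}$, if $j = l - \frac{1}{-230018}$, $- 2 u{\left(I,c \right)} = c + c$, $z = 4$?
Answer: $\frac{3182529047}{51026043030} \approx 0.062371$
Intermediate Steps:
$l = -14107$ ($l = 1 + \frac{\left(-3527\right) 8}{2} = 1 + \frac{1}{2} \left(-28216\right) = 1 - 14108 = -14107$)
$J{\left(k,P \right)} = 4$
$u{\left(I,c \right)} = - c$ ($u{\left(I,c \right)} = - \frac{c + c}{2} = - \frac{2 c}{2} = - c$)
$j = - \frac{3244863925}{230018}$ ($j = -14107 - \frac{1}{-230018} = -14107 - - \frac{1}{230018} = -14107 + \frac{1}{230018} = - \frac{3244863925}{230018} \approx -14107.0$)
$\frac{j + u{\left(J{\left(-20,26 \right)},-271 \right)}}{21685 - 243520} = \frac{- \frac{3244863925}{230018} - -271}{21685 - 243520} = \frac{- \frac{3244863925}{230018} + 271}{-221835} = \left(- \frac{3182529047}{230018}\right) \left(- \frac{1}{221835}\right) = \frac{3182529047}{51026043030}$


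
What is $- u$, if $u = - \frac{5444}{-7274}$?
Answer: $- \frac{2722}{3637} \approx -0.74842$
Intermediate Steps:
$u = \frac{2722}{3637}$ ($u = \left(-5444\right) \left(- \frac{1}{7274}\right) = \frac{2722}{3637} \approx 0.74842$)
$- u = \left(-1\right) \frac{2722}{3637} = - \frac{2722}{3637}$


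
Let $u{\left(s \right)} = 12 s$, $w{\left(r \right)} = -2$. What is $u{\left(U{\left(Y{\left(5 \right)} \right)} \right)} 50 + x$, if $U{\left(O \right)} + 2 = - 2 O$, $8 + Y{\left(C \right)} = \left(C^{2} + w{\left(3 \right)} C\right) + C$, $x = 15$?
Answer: $-15585$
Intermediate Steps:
$Y{\left(C \right)} = -8 + C^{2} - C$ ($Y{\left(C \right)} = -8 + \left(\left(C^{2} - 2 C\right) + C\right) = -8 + \left(C^{2} - C\right) = -8 + C^{2} - C$)
$U{\left(O \right)} = -2 - 2 O$
$u{\left(U{\left(Y{\left(5 \right)} \right)} \right)} 50 + x = 12 \left(-2 - 2 \left(-8 + 5^{2} - 5\right)\right) 50 + 15 = 12 \left(-2 - 2 \left(-8 + 25 - 5\right)\right) 50 + 15 = 12 \left(-2 - 24\right) 50 + 15 = 12 \left(-26\right) 50 + 15 = \left(-312\right) 50 + 15 = -15600 + 15 = -15585$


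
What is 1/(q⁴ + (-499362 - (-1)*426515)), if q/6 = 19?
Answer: 1/168823169 ≈ 5.9234e-9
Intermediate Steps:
q = 114 (q = 6*19 = 114)
1/(q⁴ + (-499362 - (-1)*426515)) = 1/(114⁴ + (-499362 - (-1)*426515)) = 1/(168896016 + (-499362 - 1*(-426515))) = 1/(168896016 + (-499362 + 426515)) = 1/(168896016 - 72847) = 1/168823169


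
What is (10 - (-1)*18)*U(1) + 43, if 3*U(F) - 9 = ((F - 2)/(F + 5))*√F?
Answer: 1129/9 ≈ 125.44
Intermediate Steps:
U(F) = 3 + √F*(-2 + F)/(3*(5 + F)) (U(F) = 3 + (((F - 2)/(F + 5))*√F)/3 = 3 + (((-2 + F)/(5 + F))*√F)/3 = 3 + (√F*(-2 + F)/(5 + F))/3 = 3 + √F*(-2 + F)/(3*(5 + F)))
(10 - (-1)*18)*U(1) + 43 = (10 - (-1)*18)*((45 + 1^(3/2) - 2*√1 + 9*1)/(3*(5 + 1))) + 43 = (10 - 1*(-18))*((⅓)*(45 + 1 - 2*1 + 9)/6) + 43 = (10 + 18)*((⅓)*(⅙)*(45 + 1 - 2 + 9)) + 43 = 28*((⅓)*(⅙)*53) + 43 = 28*(53/18) + 43 = 742/9 + 43 = 1129/9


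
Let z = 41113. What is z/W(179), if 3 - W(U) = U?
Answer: -41113/176 ≈ -233.60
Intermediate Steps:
W(U) = 3 - U
z/W(179) = 41113/(3 - 1*179) = 41113/(3 - 179) = 41113/(-176) = 41113*(-1/176) = -41113/176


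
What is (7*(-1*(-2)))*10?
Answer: 140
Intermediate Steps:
(7*(-1*(-2)))*10 = (7*2)*10 = 14*10 = 140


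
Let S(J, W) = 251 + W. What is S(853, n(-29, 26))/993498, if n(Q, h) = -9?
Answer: 11/45159 ≈ 0.00024358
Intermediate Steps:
S(853, n(-29, 26))/993498 = (251 - 9)/993498 = 242*(1/993498) = 11/45159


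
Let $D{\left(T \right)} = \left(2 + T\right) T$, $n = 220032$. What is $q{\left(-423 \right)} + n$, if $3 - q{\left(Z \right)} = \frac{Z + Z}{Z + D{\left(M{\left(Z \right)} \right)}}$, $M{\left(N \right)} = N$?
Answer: $\frac{46207351}{210} \approx 2.2004 \cdot 10^{5}$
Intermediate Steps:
$D{\left(T \right)} = T \left(2 + T\right)$
$q{\left(Z \right)} = 3 - \frac{2 Z}{Z + Z \left(2 + Z\right)}$ ($q{\left(Z \right)} = 3 - \frac{Z + Z}{Z + Z \left(2 + Z\right)} = 3 - \frac{2 Z}{Z + Z \left(2 + Z\right)}$)
$q{\left(-423 \right)} + n = \frac{7 + 3 \left(-423\right)}{3 - 423} + 220032 = \frac{7 - 1269}{-420} + 220032 = \left(- \frac{1}{420}\right) \left(-1262\right) + 220032 = \frac{631}{210} + 220032 = \frac{46207351}{210}$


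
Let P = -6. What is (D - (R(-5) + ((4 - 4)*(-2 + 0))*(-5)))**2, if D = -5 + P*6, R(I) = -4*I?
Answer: 3721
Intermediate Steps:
D = -41 (D = -5 - 6*6 = -5 - 36 = -41)
(D - (R(-5) + ((4 - 4)*(-2 + 0))*(-5)))**2 = (-41 - (-4*(-5) + ((4 - 4)*(-2 + 0))*(-5)))**2 = (-41 - (20 + (0*(-2))*(-5)))**2 = (-41 - (20 + 0*(-5)))**2 = (-41 - (20 + 0))**2 = (-41 - 1*20)**2 = (-41 - 20)**2 = (-61)**2 = 3721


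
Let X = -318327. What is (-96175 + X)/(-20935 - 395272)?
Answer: 37682/37837 ≈ 0.99590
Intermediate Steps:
(-96175 + X)/(-20935 - 395272) = (-96175 - 318327)/(-20935 - 395272) = -414502/(-416207) = -414502*(-1/416207) = 37682/37837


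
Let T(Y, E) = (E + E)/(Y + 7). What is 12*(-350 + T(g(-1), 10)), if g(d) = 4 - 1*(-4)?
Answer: -4184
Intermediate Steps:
g(d) = 8 (g(d) = 4 + 4 = 8)
T(Y, E) = 2*E/(7 + Y) (T(Y, E) = (2*E)/(7 + Y) = 2*E/(7 + Y))
12*(-350 + T(g(-1), 10)) = 12*(-350 + 2*10/(7 + 8)) = 12*(-350 + 2*10/15) = 12*(-350 + 2*10*(1/15)) = 12*(-350 + 4/3) = 12*(-1046/3) = -4184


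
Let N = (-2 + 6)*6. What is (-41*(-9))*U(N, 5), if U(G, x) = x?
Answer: 1845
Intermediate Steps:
N = 24 (N = 4*6 = 24)
(-41*(-9))*U(N, 5) = -41*(-9)*5 = 369*5 = 1845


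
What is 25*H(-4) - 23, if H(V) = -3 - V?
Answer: 2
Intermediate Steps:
25*H(-4) - 23 = 25*(-3 - 1*(-4)) - 23 = 25*(-3 + 4) - 23 = 25*1 - 23 = 25 - 23 = 2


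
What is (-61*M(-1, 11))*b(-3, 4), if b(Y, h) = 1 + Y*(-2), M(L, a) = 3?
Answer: -1281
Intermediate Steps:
b(Y, h) = 1 - 2*Y
(-61*M(-1, 11))*b(-3, 4) = (-61*3)*(1 - 2*(-3)) = -183*(1 + 6) = -183*7 = -1281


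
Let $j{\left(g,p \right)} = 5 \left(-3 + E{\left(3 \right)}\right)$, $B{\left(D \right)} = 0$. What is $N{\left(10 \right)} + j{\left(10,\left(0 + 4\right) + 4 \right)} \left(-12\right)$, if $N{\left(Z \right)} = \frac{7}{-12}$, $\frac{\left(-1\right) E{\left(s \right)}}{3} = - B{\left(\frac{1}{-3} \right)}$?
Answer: $\frac{2153}{12} \approx 179.42$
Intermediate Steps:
$E{\left(s \right)} = 0$ ($E{\left(s \right)} = - 3 \left(\left(-1\right) 0\right) = \left(-3\right) 0 = 0$)
$N{\left(Z \right)} = - \frac{7}{12}$ ($N{\left(Z \right)} = 7 \left(- \frac{1}{12}\right) = - \frac{7}{12}$)
$j{\left(g,p \right)} = -15$ ($j{\left(g,p \right)} = 5 \left(-3 + 0\right) = 5 \left(-3\right) = -15$)
$N{\left(10 \right)} + j{\left(10,\left(0 + 4\right) + 4 \right)} \left(-12\right) = - \frac{7}{12} - -180 = - \frac{7}{12} + 180 = \frac{2153}{12}$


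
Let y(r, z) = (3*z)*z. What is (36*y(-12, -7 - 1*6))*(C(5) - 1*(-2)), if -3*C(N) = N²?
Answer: -115596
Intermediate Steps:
C(N) = -N²/3
y(r, z) = 3*z²
(36*y(-12, -7 - 1*6))*(C(5) - 1*(-2)) = (36*(3*(-7 - 1*6)²))*(-⅓*5² - 1*(-2)) = (36*(3*(-7 - 6)²))*(-⅓*25 + 2) = (36*(3*(-13)²))*(-25/3 + 2) = (36*(3*169))*(-19/3) = (36*507)*(-19/3) = 18252*(-19/3) = -115596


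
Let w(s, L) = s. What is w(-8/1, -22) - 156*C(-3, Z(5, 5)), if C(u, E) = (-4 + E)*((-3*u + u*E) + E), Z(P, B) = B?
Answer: 148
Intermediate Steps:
C(u, E) = (-4 + E)*(E - 3*u + E*u) (C(u, E) = (-4 + E)*((-3*u + E*u) + E) = (-4 + E)*(E - 3*u + E*u))
w(-8/1, -22) - 156*C(-3, Z(5, 5)) = -8/1 - 156*(5**2 - 4*5 + 12*(-3) - 3*5**2 - 7*5*(-3)) = -8*1 - 156*(25 - 20 - 36 - 3*25 + 105) = -8 - 156*(25 - 20 - 36 - 75 + 105) = -8 - 156*(-1) = -8 + 156 = 148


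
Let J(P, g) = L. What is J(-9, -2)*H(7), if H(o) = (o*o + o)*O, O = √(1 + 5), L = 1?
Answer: 56*√6 ≈ 137.17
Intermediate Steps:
J(P, g) = 1
O = √6 ≈ 2.4495
H(o) = √6*(o + o²) (H(o) = (o*o + o)*√6 = (o² + o)*√6 = (o + o²)*√6 = √6*(o + o²))
J(-9, -2)*H(7) = 1*(7*√6*(1 + 7)) = 1*(7*√6*8) = 1*(56*√6) = 56*√6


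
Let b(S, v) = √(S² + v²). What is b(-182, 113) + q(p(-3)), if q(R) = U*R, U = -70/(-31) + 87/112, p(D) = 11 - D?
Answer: 10537/248 + √45893 ≈ 256.71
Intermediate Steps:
U = 10537/3472 (U = -70*(-1/31) + 87*(1/112) = 70/31 + 87/112 = 10537/3472 ≈ 3.0349)
q(R) = 10537*R/3472
b(-182, 113) + q(p(-3)) = √((-182)² + 113²) + 10537*(11 - 1*(-3))/3472 = √(33124 + 12769) + 10537*(11 + 3)/3472 = √45893 + (10537/3472)*14 = √45893 + 10537/248 = 10537/248 + √45893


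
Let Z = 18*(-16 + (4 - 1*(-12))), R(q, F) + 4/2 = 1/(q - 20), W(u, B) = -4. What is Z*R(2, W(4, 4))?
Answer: 0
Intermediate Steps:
R(q, F) = -2 + 1/(-20 + q) (R(q, F) = -2 + 1/(q - 20) = -2 + 1/(-20 + q))
Z = 0 (Z = 18*(-16 + (4 + 12)) = 18*(-16 + 16) = 18*0 = 0)
Z*R(2, W(4, 4)) = 0*((41 - 2*2)/(-20 + 2)) = 0*((41 - 4)/(-18)) = 0*(-1/18*37) = 0*(-37/18) = 0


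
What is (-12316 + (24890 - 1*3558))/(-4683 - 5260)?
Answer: -9016/9943 ≈ -0.90677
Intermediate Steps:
(-12316 + (24890 - 1*3558))/(-4683 - 5260) = (-12316 + (24890 - 3558))/(-9943) = (-12316 + 21332)*(-1/9943) = 9016*(-1/9943) = -9016/9943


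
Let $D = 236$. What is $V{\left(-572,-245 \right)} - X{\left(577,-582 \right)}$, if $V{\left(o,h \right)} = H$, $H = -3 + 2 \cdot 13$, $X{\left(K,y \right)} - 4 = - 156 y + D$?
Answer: $-91009$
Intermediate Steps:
$X{\left(K,y \right)} = 240 - 156 y$ ($X{\left(K,y \right)} = 4 - \left(-236 + 156 y\right) = 240 - 156 y$)
$H = 23$ ($H = -3 + 26 = 23$)
$V{\left(o,h \right)} = 23$
$V{\left(-572,-245 \right)} - X{\left(577,-582 \right)} = 23 - \left(240 - -90792\right) = 23 - \left(240 + 90792\right) = 23 - 91032 = -91009$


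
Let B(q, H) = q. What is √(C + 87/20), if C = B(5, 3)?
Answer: √935/10 ≈ 3.0578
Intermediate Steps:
C = 5
√(C + 87/20) = √(5 + 87/20) = √(187/20) = √935/10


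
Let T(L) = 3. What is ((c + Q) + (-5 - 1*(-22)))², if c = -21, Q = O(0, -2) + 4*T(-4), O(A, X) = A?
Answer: 64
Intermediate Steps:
Q = 12 (Q = 0 + 4*3 = 0 + 12 = 12)
((c + Q) + (-5 - 1*(-22)))² = ((-21 + 12) + (-5 - 1*(-22)))² = (-9 + (-5 + 22))² = (-9 + 17)² = 8² = 64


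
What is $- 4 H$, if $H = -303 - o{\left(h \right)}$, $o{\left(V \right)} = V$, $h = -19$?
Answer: $1136$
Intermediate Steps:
$H = -284$ ($H = -303 - -19 = -303 + 19 = -284$)
$- 4 H = \left(-4\right) \left(-284\right) = 1136$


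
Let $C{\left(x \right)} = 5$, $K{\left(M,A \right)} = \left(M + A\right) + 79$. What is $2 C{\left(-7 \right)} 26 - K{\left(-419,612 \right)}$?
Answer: $-12$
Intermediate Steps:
$K{\left(M,A \right)} = 79 + A + M$ ($K{\left(M,A \right)} = \left(A + M\right) + 79 = 79 + A + M$)
$2 C{\left(-7 \right)} 26 - K{\left(-419,612 \right)} = 2 \cdot 5 \cdot 26 - \left(79 + 612 - 419\right) = 10 \cdot 26 - 272 = 260 - 272 = -12$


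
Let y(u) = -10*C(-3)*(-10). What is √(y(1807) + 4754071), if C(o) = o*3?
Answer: √4753171 ≈ 2180.2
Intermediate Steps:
C(o) = 3*o
y(u) = -900 (y(u) = -30*(-3)*(-10) = -10*(-9)*(-10) = 90*(-10) = -900)
√(y(1807) + 4754071) = √(-900 + 4754071) = √4753171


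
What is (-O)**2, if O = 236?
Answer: 55696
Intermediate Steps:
(-O)**2 = (-1*236)**2 = (-236)**2 = 55696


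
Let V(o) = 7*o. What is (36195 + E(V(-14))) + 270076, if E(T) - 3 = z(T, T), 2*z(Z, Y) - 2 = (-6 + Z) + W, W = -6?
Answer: 306220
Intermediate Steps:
z(Z, Y) = -5 + Z/2 (z(Z, Y) = 1 + ((-6 + Z) - 6)/2 = 1 + (-12 + Z)/2 = 1 + (-6 + Z/2) = -5 + Z/2)
E(T) = -2 + T/2 (E(T) = 3 + (-5 + T/2) = -2 + T/2)
(36195 + E(V(-14))) + 270076 = (36195 + (-2 + (7*(-14))/2)) + 270076 = (36195 + (-2 + (½)*(-98))) + 270076 = (36195 + (-2 - 49)) + 270076 = (36195 - 51) + 270076 = 36144 + 270076 = 306220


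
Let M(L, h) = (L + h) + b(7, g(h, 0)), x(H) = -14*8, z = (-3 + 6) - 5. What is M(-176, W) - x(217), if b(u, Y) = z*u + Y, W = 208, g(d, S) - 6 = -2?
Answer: 134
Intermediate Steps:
g(d, S) = 4 (g(d, S) = 6 - 2 = 4)
z = -2 (z = 3 - 5 = -2)
b(u, Y) = Y - 2*u (b(u, Y) = -2*u + Y = Y - 2*u)
x(H) = -112
M(L, h) = -10 + L + h (M(L, h) = (L + h) + (4 - 2*7) = (L + h) + (4 - 14) = (L + h) - 10 = -10 + L + h)
M(-176, W) - x(217) = (-10 - 176 + 208) - 1*(-112) = 22 + 112 = 134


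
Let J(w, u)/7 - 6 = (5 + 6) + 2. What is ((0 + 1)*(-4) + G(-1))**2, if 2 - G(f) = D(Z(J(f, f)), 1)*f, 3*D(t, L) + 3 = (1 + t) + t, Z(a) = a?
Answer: 7396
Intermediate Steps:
J(w, u) = 133 (J(w, u) = 42 + 7*((5 + 6) + 2) = 42 + 7*(11 + 2) = 42 + 7*13 = 42 + 91 = 133)
D(t, L) = -2/3 + 2*t/3 (D(t, L) = -1 + ((1 + t) + t)/3 = -1 + (1 + 2*t)/3 = -1 + (1/3 + 2*t/3) = -2/3 + 2*t/3)
G(f) = 2 - 88*f (G(f) = 2 - (-2/3 + (2/3)*133)*f = 2 - (-2/3 + 266/3)*f = 2 - 88*f)
((0 + 1)*(-4) + G(-1))**2 = ((0 + 1)*(-4) + (2 - 88*(-1)))**2 = (1*(-4) + (2 + 88))**2 = (-4 + 90)**2 = 86**2 = 7396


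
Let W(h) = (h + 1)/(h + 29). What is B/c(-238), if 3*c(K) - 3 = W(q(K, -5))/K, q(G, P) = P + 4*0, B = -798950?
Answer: -684540360/857 ≈ -7.9876e+5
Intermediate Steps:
q(G, P) = P (q(G, P) = P + 0 = P)
W(h) = (1 + h)/(29 + h)
c(K) = 1 - 1/(18*K) (c(K) = 1 + (((1 - 5)/(29 - 5))/K)/3 = 1 + ((-4/24)/K)/3 = 1 + (((1/24)*(-4))/K)/3 = 1 + (-1/(6*K))/3 = 1 - 1/(18*K))
B/c(-238) = -798950*(-238/(-1/18 - 238)) = -798950/((-1/238*(-4285/18))) = -798950/4285/4284 = -798950*4284/4285 = -684540360/857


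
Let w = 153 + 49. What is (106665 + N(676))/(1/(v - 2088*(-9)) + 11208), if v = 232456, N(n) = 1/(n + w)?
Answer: 11764922642504/1236218549815 ≈ 9.5169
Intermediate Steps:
w = 202
N(n) = 1/(202 + n) (N(n) = 1/(n + 202) = 1/(202 + n))
(106665 + N(676))/(1/(v - 2088*(-9)) + 11208) = (106665 + 1/(202 + 676))/(1/(232456 - 2088*(-9)) + 11208) = (106665 + 1/878)/(1/(232456 + 18792) + 11208) = (106665 + 1/878)/(1/251248 + 11208) = 93651871/(878*(1/251248 + 11208)) = 93651871/(878*(2815987585/251248)) = (93651871/878)*(251248/2815987585) = 11764922642504/1236218549815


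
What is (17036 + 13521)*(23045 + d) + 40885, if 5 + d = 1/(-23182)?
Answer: 16321847262473/23182 ≈ 7.0407e+8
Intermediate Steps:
d = -115911/23182 (d = -5 + 1/(-23182) = -5 - 1/23182 = -115911/23182 ≈ -5.0000)
(17036 + 13521)*(23045 + d) + 40885 = (17036 + 13521)*(23045 - 115911/23182) + 40885 = 30557*(534113279/23182) + 40885 = 16320899466403/23182 + 40885 = 16321847262473/23182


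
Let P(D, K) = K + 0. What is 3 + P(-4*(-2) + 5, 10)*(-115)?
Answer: -1147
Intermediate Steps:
P(D, K) = K
3 + P(-4*(-2) + 5, 10)*(-115) = 3 + 10*(-115) = 3 - 1150 = -1147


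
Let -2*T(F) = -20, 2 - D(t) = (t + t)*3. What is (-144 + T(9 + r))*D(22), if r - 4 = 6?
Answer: 17420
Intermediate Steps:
r = 10 (r = 4 + 6 = 10)
D(t) = 2 - 6*t (D(t) = 2 - (t + t)*3 = 2 - 2*t*3 = 2 - 6*t)
T(F) = 10 (T(F) = -½*(-20) = 10)
(-144 + T(9 + r))*D(22) = (-144 + 10)*(2 - 6*22) = -134*(2 - 132) = -134*(-130) = 17420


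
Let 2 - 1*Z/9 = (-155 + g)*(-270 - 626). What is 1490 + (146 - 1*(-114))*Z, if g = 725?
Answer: 1195090970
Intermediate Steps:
Z = 4596498 (Z = 18 - 9*(-155 + 725)*(-270 - 626) = 18 - 5130*(-896) = 18 - 9*(-510720) = 18 + 4596480 = 4596498)
1490 + (146 - 1*(-114))*Z = 1490 + (146 - 1*(-114))*4596498 = 1490 + (146 + 114)*4596498 = 1490 + 260*4596498 = 1490 + 1195089480 = 1195090970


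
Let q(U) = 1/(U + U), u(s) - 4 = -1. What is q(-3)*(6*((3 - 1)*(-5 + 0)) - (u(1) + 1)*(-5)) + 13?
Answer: 59/3 ≈ 19.667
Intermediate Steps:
u(s) = 3 (u(s) = 4 - 1 = 3)
q(U) = 1/(2*U)
q(-3)*(6*((3 - 1)*(-5 + 0)) - (u(1) + 1)*(-5)) + 13 = ((1/2)/(-3))*(6*((3 - 1)*(-5 + 0)) - (3 + 1)*(-5)) + 13 = ((1/2)*(-1/3))*(6*(2*(-5)) - 4*(-5)) + 13 = -(6*(-10) - 1*(-20))/6 + 13 = -(-60 + 20)/6 + 13 = -1/6*(-40) + 13 = 20/3 + 13 = 59/3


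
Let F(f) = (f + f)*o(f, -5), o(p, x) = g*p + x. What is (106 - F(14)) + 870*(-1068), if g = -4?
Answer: -927346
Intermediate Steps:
o(p, x) = x - 4*p (o(p, x) = -4*p + x = x - 4*p)
F(f) = 2*f*(-5 - 4*f) (F(f) = (f + f)*(-5 - 4*f) = (2*f)*(-5 - 4*f) = 2*f*(-5 - 4*f))
(106 - F(14)) + 870*(-1068) = (106 - (-2)*14*(5 + 4*14)) + 870*(-1068) = (106 - (-2)*14*(5 + 56)) - 929160 = (106 - (-2)*14*61) - 929160 = (106 - 1*(-1708)) - 929160 = (106 + 1708) - 929160 = 1814 - 929160 = -927346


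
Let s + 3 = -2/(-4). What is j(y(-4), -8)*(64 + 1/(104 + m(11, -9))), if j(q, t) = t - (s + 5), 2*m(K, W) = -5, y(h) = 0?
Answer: -19491/29 ≈ -672.10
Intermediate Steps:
m(K, W) = -5/2 (m(K, W) = (1/2)*(-5) = -5/2)
s = -5/2 (s = -3 - 2/(-4) = -3 - 2*(-1/4) = -3 + 1/2 = -5/2 ≈ -2.5000)
j(q, t) = -5/2 + t (j(q, t) = t - (-5/2 + 5) = t - 1*5/2 = t - 5/2 = -5/2 + t)
j(y(-4), -8)*(64 + 1/(104 + m(11, -9))) = (-5/2 - 8)*(64 + 1/(104 - 5/2)) = -21*(64 + 1/(203/2))/2 = -21*(64 + 2/203)/2 = -21/2*12994/203 = -19491/29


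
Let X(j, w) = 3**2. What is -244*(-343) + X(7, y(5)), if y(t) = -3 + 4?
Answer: 83701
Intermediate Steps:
y(t) = 1
X(j, w) = 9
-244*(-343) + X(7, y(5)) = -244*(-343) + 9 = 83692 + 9 = 83701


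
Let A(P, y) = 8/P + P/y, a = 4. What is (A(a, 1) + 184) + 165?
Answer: 355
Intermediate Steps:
(A(a, 1) + 184) + 165 = ((8/4 + 4/1) + 184) + 165 = ((8*(¼) + 4*1) + 184) + 165 = ((2 + 4) + 184) + 165 = (6 + 184) + 165 = 190 + 165 = 355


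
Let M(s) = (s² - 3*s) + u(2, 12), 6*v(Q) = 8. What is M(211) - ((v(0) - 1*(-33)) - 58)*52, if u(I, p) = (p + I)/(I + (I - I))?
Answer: 135377/3 ≈ 45126.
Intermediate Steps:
v(Q) = 4/3 (v(Q) = (⅙)*8 = 4/3)
u(I, p) = (I + p)/I (u(I, p) = (I + p)/(I + 0) = (I + p)/I)
M(s) = 7 + s² - 3*s (M(s) = (s² - 3*s) + (2 + 12)/2 = (s² - 3*s) + (½)*14 = (s² - 3*s) + 7 = 7 + s² - 3*s)
M(211) - ((v(0) - 1*(-33)) - 58)*52 = (7 + 211² - 3*211) - ((4/3 - 1*(-33)) - 58)*52 = (7 + 44521 - 633) - ((4/3 + 33) - 58)*52 = 43895 - (103/3 - 58)*52 = 43895 - (-71)*52/3 = 43895 - 1*(-3692/3) = 43895 + 3692/3 = 135377/3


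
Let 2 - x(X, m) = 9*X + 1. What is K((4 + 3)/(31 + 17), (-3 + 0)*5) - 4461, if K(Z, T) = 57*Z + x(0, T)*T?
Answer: -71483/16 ≈ -4467.7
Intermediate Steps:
x(X, m) = 1 - 9*X (x(X, m) = 2 - (9*X + 1) = 2 - (1 + 9*X) = 2 + (-1 - 9*X) = 1 - 9*X)
K(Z, T) = T + 57*Z (K(Z, T) = 57*Z + (1 - 9*0)*T = 57*Z + (1 + 0)*T = 57*Z + 1*T = 57*Z + T = T + 57*Z)
K((4 + 3)/(31 + 17), (-3 + 0)*5) - 4461 = ((-3 + 0)*5 + 57*((4 + 3)/(31 + 17))) - 4461 = (-3*5 + 57*(7/48)) - 4461 = (-15 + 57*(7*(1/48))) - 4461 = (-15 + 57*(7/48)) - 4461 = (-15 + 133/16) - 4461 = -107/16 - 4461 = -71483/16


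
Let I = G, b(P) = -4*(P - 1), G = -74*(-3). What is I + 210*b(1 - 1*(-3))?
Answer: -2298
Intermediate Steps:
G = 222
b(P) = 4 - 4*P (b(P) = -4*(-1 + P) = 4 - 4*P)
I = 222
I + 210*b(1 - 1*(-3)) = 222 + 210*(4 - 4*(1 - 1*(-3))) = 222 + 210*(4 - 4*(1 + 3)) = 222 + 210*(4 - 4*4) = 222 + 210*(4 - 16) = 222 + 210*(-12) = 222 - 2520 = -2298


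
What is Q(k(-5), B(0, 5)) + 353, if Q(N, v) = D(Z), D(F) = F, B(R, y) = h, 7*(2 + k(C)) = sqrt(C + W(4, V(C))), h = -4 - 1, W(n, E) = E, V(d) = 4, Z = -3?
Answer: 350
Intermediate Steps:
h = -5
k(C) = -2 + sqrt(4 + C)/7 (k(C) = -2 + sqrt(C + 4)/7 = -2 + sqrt(4 + C)/7)
B(R, y) = -5
Q(N, v) = -3
Q(k(-5), B(0, 5)) + 353 = -3 + 353 = 350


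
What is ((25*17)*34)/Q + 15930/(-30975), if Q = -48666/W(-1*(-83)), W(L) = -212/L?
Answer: 17255998/70687365 ≈ 0.24412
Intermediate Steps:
Q = 2019639/106 (Q = -48666/((-212/((-1*(-83))))) = -48666/((-212/83)) = -48666/((-212*1/83)) = -48666/(-212/83) = -48666*(-83/212) = 2019639/106 ≈ 19053.)
((25*17)*34)/Q + 15930/(-30975) = ((25*17)*34)/(2019639/106) + 15930/(-30975) = (425*34)*(106/2019639) + 15930*(-1/30975) = 14450*(106/2019639) - 18/35 = 1531700/2019639 - 18/35 = 17255998/70687365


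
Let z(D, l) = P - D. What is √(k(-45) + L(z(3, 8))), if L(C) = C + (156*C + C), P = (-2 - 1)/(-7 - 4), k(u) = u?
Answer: I*√57585/11 ≈ 21.815*I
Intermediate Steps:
P = 3/11 (P = -3/(-11) = -3*(-1/11) = 3/11 ≈ 0.27273)
z(D, l) = 3/11 - D
L(C) = 158*C (L(C) = C + 157*C = 158*C)
√(k(-45) + L(z(3, 8))) = √(-45 + 158*(3/11 - 1*3)) = √(-45 + 158*(3/11 - 3)) = √(-45 + 158*(-30/11)) = √(-45 - 4740/11) = √(-5235/11) = I*√57585/11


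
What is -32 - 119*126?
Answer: -15026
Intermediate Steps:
-32 - 119*126 = -32 - 14994 = -15026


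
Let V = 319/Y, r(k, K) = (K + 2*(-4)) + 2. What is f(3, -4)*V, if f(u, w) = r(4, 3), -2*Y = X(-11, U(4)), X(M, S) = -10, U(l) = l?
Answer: -957/5 ≈ -191.40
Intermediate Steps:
r(k, K) = -6 + K (r(k, K) = (K - 8) + 2 = (-8 + K) + 2 = -6 + K)
Y = 5 (Y = -1/2*(-10) = 5)
f(u, w) = -3 (f(u, w) = -6 + 3 = -3)
V = 319/5 ≈ 63.800
f(3, -4)*V = -3*319/5 = -957/5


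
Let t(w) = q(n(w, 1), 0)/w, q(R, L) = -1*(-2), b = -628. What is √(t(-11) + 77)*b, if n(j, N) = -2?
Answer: -8164*√55/11 ≈ -5504.2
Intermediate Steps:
q(R, L) = 2
t(w) = 2/w
√(t(-11) + 77)*b = √(2/(-11) + 77)*(-628) = √(2*(-1/11) + 77)*(-628) = √(-2/11 + 77)*(-628) = √(845/11)*(-628) = (13*√55/11)*(-628) = -8164*√55/11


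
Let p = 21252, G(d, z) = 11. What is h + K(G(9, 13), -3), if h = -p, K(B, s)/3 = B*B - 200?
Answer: -21489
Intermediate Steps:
K(B, s) = -600 + 3*B**2 (K(B, s) = 3*(B*B - 200) = 3*(B**2 - 200) = 3*(-200 + B**2) = -600 + 3*B**2)
h = -21252 (h = -1*21252 = -21252)
h + K(G(9, 13), -3) = -21252 + (-600 + 3*11**2) = -21252 + (-600 + 3*121) = -21252 + (-600 + 363) = -21252 - 237 = -21489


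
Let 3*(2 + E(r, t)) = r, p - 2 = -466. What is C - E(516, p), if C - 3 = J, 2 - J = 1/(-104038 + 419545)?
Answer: -52058656/315507 ≈ -165.00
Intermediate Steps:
p = -464 (p = 2 - 466 = -464)
E(r, t) = -2 + r/3
J = 631013/315507 (J = 2 - 1/(-104038 + 419545) = 2 - 1/315507 = 631013/315507 ≈ 2.0000)
C = 1577534/315507 (C = 3 + 631013/315507 = 1577534/315507 ≈ 5.0000)
C - E(516, p) = 1577534/315507 - (-2 + (1/3)*516) = 1577534/315507 - (-2 + 172) = 1577534/315507 - 1*170 = 1577534/315507 - 170 = -52058656/315507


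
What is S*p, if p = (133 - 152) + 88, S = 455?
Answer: 31395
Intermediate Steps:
p = 69 (p = -19 + 88 = 69)
S*p = 455*69 = 31395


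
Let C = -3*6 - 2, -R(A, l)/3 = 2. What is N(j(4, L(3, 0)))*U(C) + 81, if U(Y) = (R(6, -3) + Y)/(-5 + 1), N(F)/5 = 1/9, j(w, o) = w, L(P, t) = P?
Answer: 1523/18 ≈ 84.611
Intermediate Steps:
R(A, l) = -6 (R(A, l) = -3*2 = -6)
C = -20 (C = -18 - 2 = -20)
N(F) = 5/9
U(Y) = 3/2 - Y/4 (U(Y) = (-6 + Y)/(-5 + 1) = (-6 + Y)/(-4) = (-6 + Y)*(-¼) = 3/2 - Y/4)
N(j(4, L(3, 0)))*U(C) + 81 = 5*(3/2 - ¼*(-20))/9 + 81 = 5*(3/2 + 5)/9 + 81 = (5/9)*(13/2) + 81 = 65/18 + 81 = 1523/18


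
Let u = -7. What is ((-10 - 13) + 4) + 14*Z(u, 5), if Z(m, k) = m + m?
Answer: -215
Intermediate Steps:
Z(m, k) = 2*m
((-10 - 13) + 4) + 14*Z(u, 5) = ((-10 - 13) + 4) + 14*(2*(-7)) = (-23 + 4) + 14*(-14) = -19 - 196 = -215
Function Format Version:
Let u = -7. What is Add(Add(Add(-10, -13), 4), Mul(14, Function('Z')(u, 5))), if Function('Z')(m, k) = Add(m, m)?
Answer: -215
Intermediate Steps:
Function('Z')(m, k) = Mul(2, m)
Add(Add(Add(-10, -13), 4), Mul(14, Function('Z')(u, 5))) = Add(Add(Add(-10, -13), 4), Mul(14, Mul(2, -7))) = Add(Add(-23, 4), Mul(14, -14)) = Add(-19, -196) = -215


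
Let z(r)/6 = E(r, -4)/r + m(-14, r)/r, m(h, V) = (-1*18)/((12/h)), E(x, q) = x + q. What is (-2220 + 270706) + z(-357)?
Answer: 1879442/7 ≈ 2.6849e+5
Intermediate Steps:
E(x, q) = q + x
m(h, V) = -3*h/2
z(r) = 126/r + 6*(-4 + r)/r (z(r) = 6*((-4 + r)/r + (-3/2*(-14))/r) = 6*((-4 + r)/r + 21/r) = 6*(21/r + (-4 + r)/r) = 126/r + 6*(-4 + r)/r)
(-2220 + 270706) + z(-357) = (-2220 + 270706) + (6 + 102/(-357)) = 268486 + (6 + 102*(-1/357)) = 268486 + (6 - 2/7) = 268486 + 40/7 = 1879442/7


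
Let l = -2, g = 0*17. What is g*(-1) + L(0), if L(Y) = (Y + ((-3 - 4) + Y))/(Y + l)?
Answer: 7/2 ≈ 3.5000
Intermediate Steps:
g = 0
L(Y) = (-7 + 2*Y)/(-2 + Y) (L(Y) = (Y + ((-3 - 4) + Y))/(Y - 2) = (Y + (-7 + Y))/(-2 + Y) = (-7 + 2*Y)/(-2 + Y))
g*(-1) + L(0) = 0*(-1) + (-7 + 2*0)/(-2 + 0) = 0 + (-7 + 0)/(-2) = 0 - ½*(-7) = 0 + 7/2 = 7/2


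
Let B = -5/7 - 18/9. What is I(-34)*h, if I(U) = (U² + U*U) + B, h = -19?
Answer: -307135/7 ≈ -43876.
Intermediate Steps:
B = -19/7 (B = -5*⅐ - 18*⅑ = -5/7 - 2 = -19/7 ≈ -2.7143)
I(U) = -19/7 + 2*U² (I(U) = (U² + U*U) - 19/7 = (U² + U²) - 19/7 = 2*U² - 19/7 = -19/7 + 2*U²)
I(-34)*h = (-19/7 + 2*(-34)²)*(-19) = (-19/7 + 2*1156)*(-19) = (-19/7 + 2312)*(-19) = (16165/7)*(-19) = -307135/7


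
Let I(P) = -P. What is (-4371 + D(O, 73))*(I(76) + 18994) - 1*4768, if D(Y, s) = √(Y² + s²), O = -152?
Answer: -82695346 + 18918*√28433 ≈ -7.9505e+7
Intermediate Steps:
(-4371 + D(O, 73))*(I(76) + 18994) - 1*4768 = (-4371 + √((-152)² + 73²))*(-1*76 + 18994) - 1*4768 = (-4371 + √(23104 + 5329))*(-76 + 18994) - 4768 = (-4371 + √28433)*18918 - 4768 = (-82690578 + 18918*√28433) - 4768 = -82695346 + 18918*√28433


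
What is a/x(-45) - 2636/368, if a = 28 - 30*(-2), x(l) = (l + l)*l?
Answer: -1330427/186300 ≈ -7.1413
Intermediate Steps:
x(l) = 2*l² (x(l) = (2*l)*l = 2*l²)
a = 88 (a = 28 + 60 = 88)
a/x(-45) - 2636/368 = 88/((2*(-45)²)) - 2636/368 = 88/((2*2025)) - 2636*1/368 = 88/4050 - 659/92 = 88*(1/4050) - 659/92 = 44/2025 - 659/92 = -1330427/186300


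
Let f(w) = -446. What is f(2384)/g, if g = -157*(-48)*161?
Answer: -223/606648 ≈ -0.00036759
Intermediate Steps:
g = 1213296 (g = 7536*161 = 1213296)
f(2384)/g = -446/1213296 = -446*1/1213296 = -223/606648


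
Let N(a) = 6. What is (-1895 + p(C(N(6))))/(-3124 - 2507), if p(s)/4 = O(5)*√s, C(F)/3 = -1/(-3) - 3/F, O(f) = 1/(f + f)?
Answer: 1895/5631 - I*√2/28155 ≈ 0.33653 - 5.023e-5*I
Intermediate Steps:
O(f) = 1/(2*f)
C(F) = 1 - 9/F (C(F) = 3*(-1/(-3) - 3/F) = 3*(-1*(-⅓) - 3/F) = 3*(⅓ - 3/F) = 1 - 9/F)
p(s) = 2*√s/5 (p(s) = 4*(((½)/5)*√s) = 4*(((½)*(⅕))*√s) = 4*(√s/10) = 2*√s/5)
(-1895 + p(C(N(6))))/(-3124 - 2507) = (-1895 + 2*√((-9 + 6)/6)/5)/(-3124 - 2507) = (-1895 + 2*√((⅙)*(-3))/5)/(-5631) = (-1895 + 2*√(-½)/5)*(-1/5631) = (-1895 + 2*(I*√2/2)/5)*(-1/5631) = (-1895 + I*√2/5)*(-1/5631) = 1895/5631 - I*√2/28155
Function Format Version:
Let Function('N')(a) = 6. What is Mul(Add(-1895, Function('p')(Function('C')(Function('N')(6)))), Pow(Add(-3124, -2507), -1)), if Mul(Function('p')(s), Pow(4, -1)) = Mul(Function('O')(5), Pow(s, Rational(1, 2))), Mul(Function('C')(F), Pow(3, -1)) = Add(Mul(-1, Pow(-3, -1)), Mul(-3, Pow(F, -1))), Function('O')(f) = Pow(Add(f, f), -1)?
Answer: Add(Rational(1895, 5631), Mul(Rational(-1, 28155), I, Pow(2, Rational(1, 2)))) ≈ Add(0.33653, Mul(-5.0230e-5, I))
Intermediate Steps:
Function('O')(f) = Mul(Rational(1, 2), Pow(f, -1)) (Function('O')(f) = Pow(Mul(2, f), -1) = Mul(Rational(1, 2), Pow(f, -1)))
Function('C')(F) = Add(1, Mul(-9, Pow(F, -1))) (Function('C')(F) = Mul(3, Add(Mul(-1, Pow(-3, -1)), Mul(-3, Pow(F, -1)))) = Mul(3, Add(Mul(-1, Rational(-1, 3)), Mul(-3, Pow(F, -1)))) = Mul(3, Add(Rational(1, 3), Mul(-3, Pow(F, -1)))) = Add(1, Mul(-9, Pow(F, -1))))
Function('p')(s) = Mul(Rational(2, 5), Pow(s, Rational(1, 2))) (Function('p')(s) = Mul(4, Mul(Mul(Rational(1, 2), Pow(5, -1)), Pow(s, Rational(1, 2)))) = Mul(4, Mul(Mul(Rational(1, 2), Rational(1, 5)), Pow(s, Rational(1, 2)))) = Mul(4, Mul(Rational(1, 10), Pow(s, Rational(1, 2)))) = Mul(Rational(2, 5), Pow(s, Rational(1, 2))))
Mul(Add(-1895, Function('p')(Function('C')(Function('N')(6)))), Pow(Add(-3124, -2507), -1)) = Mul(Add(-1895, Mul(Rational(2, 5), Pow(Mul(Pow(6, -1), Add(-9, 6)), Rational(1, 2)))), Pow(Add(-3124, -2507), -1)) = Mul(Add(-1895, Mul(Rational(2, 5), Pow(Mul(Rational(1, 6), -3), Rational(1, 2)))), Pow(-5631, -1)) = Mul(Add(-1895, Mul(Rational(2, 5), Pow(Rational(-1, 2), Rational(1, 2)))), Rational(-1, 5631)) = Mul(Add(-1895, Mul(Rational(2, 5), Mul(Rational(1, 2), I, Pow(2, Rational(1, 2))))), Rational(-1, 5631)) = Mul(Add(-1895, Mul(Rational(1, 5), I, Pow(2, Rational(1, 2)))), Rational(-1, 5631)) = Add(Rational(1895, 5631), Mul(Rational(-1, 28155), I, Pow(2, Rational(1, 2))))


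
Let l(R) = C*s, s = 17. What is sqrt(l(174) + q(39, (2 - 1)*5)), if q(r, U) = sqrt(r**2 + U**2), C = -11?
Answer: sqrt(-187 + sqrt(1546)) ≈ 12.152*I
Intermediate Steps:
q(r, U) = sqrt(U**2 + r**2)
l(R) = -187 (l(R) = -11*17 = -187)
sqrt(l(174) + q(39, (2 - 1)*5)) = sqrt(-187 + sqrt(((2 - 1)*5)**2 + 39**2)) = sqrt(-187 + sqrt((1*5)**2 + 1521)) = sqrt(-187 + sqrt(5**2 + 1521)) = sqrt(-187 + sqrt(25 + 1521)) = sqrt(-187 + sqrt(1546))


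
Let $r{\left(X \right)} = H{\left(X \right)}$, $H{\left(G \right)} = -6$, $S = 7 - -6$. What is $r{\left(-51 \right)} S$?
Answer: $-78$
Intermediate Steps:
$S = 13$ ($S = 7 + 6 = 13$)
$r{\left(X \right)} = -6$
$r{\left(-51 \right)} S = \left(-6\right) 13 = -78$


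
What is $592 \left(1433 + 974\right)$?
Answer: $1424944$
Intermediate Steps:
$592 \left(1433 + 974\right) = 592 \cdot 2407 = 1424944$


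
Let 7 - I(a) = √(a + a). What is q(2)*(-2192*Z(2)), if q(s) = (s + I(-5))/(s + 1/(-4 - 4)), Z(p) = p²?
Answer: -210432/5 + 70144*I*√10/15 ≈ -42086.0 + 14788.0*I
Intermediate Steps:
I(a) = 7 - √2*√a (I(a) = 7 - √(a + a) = 7 - √(2*a) = 7 - √2*√a)
q(s) = (7 + s - I*√10)/(-⅛ + s) (q(s) = (s + (7 - √2*√(-5)))/(s + 1/(-4 - 4)) = (s + (7 - √2*I*√5))/(s + 1/(-8)) = (s + (7 - I*√10))/(s - ⅛) = (7 + s - I*√10)/(-⅛ + s))
q(2)*(-2192*Z(2)) = (8*(7 + 2 - I*√10)/(-1 + 8*2))*(-2192*2²) = (8*(9 - I*√10)/(-1 + 16))*(-2192*4) = (8*(9 - I*√10)/15)*(-8768) = (8*(1/15)*(9 - I*√10))*(-8768) = (24/5 - 8*I*√10/15)*(-8768) = -210432/5 + 70144*I*√10/15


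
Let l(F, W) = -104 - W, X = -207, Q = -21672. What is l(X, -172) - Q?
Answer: 21740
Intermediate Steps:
l(X, -172) - Q = (-104 - 1*(-172)) - 1*(-21672) = (-104 + 172) + 21672 = 68 + 21672 = 21740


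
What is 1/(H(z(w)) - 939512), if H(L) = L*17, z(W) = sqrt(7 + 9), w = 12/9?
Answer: -1/939444 ≈ -1.0645e-6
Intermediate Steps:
w = 4/3 (w = 12*(1/9) = 4/3 ≈ 1.3333)
z(W) = 4 (z(W) = sqrt(16) = 4)
H(L) = 17*L
1/(H(z(w)) - 939512) = 1/(17*4 - 939512) = 1/(68 - 939512) = 1/(-939444) = -1/939444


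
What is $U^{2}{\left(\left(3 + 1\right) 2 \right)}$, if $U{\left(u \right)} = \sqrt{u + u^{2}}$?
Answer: $72$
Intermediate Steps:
$U^{2}{\left(\left(3 + 1\right) 2 \right)} = \left(\sqrt{\left(3 + 1\right) 2 \left(1 + \left(3 + 1\right) 2\right)}\right)^{2} = \left(\sqrt{4 \cdot 2 \left(1 + 4 \cdot 2\right)}\right)^{2} = \left(\sqrt{8 \left(1 + 8\right)}\right)^{2} = \left(\sqrt{8 \cdot 9}\right)^{2} = \left(\sqrt{72}\right)^{2} = \left(6 \sqrt{2}\right)^{2} = 72$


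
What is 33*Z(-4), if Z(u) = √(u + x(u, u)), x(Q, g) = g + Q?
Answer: 66*I*√3 ≈ 114.32*I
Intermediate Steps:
x(Q, g) = Q + g
Z(u) = √3*√u (Z(u) = √(u + (u + u)) = √(u + 2*u) = √(3*u) = √3*√u)
33*Z(-4) = 33*(√3*√(-4)) = 33*(√3*(2*I)) = 33*(2*I*√3) = 66*I*√3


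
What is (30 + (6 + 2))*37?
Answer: 1406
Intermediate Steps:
(30 + (6 + 2))*37 = (30 + 8)*37 = 38*37 = 1406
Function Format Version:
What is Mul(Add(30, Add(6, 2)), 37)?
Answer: 1406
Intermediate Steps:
Mul(Add(30, Add(6, 2)), 37) = Mul(Add(30, 8), 37) = Mul(38, 37) = 1406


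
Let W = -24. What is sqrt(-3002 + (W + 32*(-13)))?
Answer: I*sqrt(3442) ≈ 58.669*I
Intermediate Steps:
sqrt(-3002 + (W + 32*(-13))) = sqrt(-3002 + (-24 + 32*(-13))) = sqrt(-3002 + (-24 - 416)) = sqrt(-3002 - 440) = sqrt(-3442) = I*sqrt(3442)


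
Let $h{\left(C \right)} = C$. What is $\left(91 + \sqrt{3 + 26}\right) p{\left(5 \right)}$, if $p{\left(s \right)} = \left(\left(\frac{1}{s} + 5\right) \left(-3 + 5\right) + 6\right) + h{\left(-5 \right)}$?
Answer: $\frac{5187}{5} + \frac{57 \sqrt{29}}{5} \approx 1098.8$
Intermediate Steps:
$p{\left(s \right)} = 11 + \frac{2}{s}$ ($p{\left(s \right)} = \left(\left(\frac{1}{s} + 5\right) \left(-3 + 5\right) + 6\right) - 5 = \left(\left(5 + \frac{1}{s}\right) 2 + 6\right) - 5 = \left(\left(10 + \frac{2}{s}\right) + 6\right) - 5 = \left(16 + \frac{2}{s}\right) - 5 = 11 + \frac{2}{s}$)
$\left(91 + \sqrt{3 + 26}\right) p{\left(5 \right)} = \left(91 + \sqrt{3 + 26}\right) \left(11 + \frac{2}{5}\right) = \left(91 + \sqrt{29}\right) \left(11 + 2 \cdot \frac{1}{5}\right) = \left(91 + \sqrt{29}\right) \left(11 + \frac{2}{5}\right) = \left(91 + \sqrt{29}\right) \frac{57}{5} = \frac{5187}{5} + \frac{57 \sqrt{29}}{5}$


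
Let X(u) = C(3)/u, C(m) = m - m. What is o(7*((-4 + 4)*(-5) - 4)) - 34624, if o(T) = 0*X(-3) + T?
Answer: -34652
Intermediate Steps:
C(m) = 0
X(u) = 0 (X(u) = 0/u = 0)
o(T) = T (o(T) = 0*0 + T = 0 + T = T)
o(7*((-4 + 4)*(-5) - 4)) - 34624 = 7*((-4 + 4)*(-5) - 4) - 34624 = 7*(0*(-5) - 4) - 34624 = 7*(0 - 4) - 34624 = 7*(-4) - 34624 = -28 - 34624 = -34652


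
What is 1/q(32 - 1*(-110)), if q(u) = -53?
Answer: -1/53 ≈ -0.018868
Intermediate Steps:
1/q(32 - 1*(-110)) = 1/(-53) = -1/53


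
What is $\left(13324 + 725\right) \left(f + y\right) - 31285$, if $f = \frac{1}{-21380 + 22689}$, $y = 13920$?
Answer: $\frac{36564260672}{187} \approx 1.9553 \cdot 10^{8}$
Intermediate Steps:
$f = \frac{1}{1309} \approx 0.00076394$
$\left(13324 + 725\right) \left(f + y\right) - 31285 = \left(13324 + 725\right) \left(\frac{1}{1309} + 13920\right) - 31285 = 14049 \cdot \frac{18221281}{1309} - 31285 = \frac{36570110967}{187} - 31285 = \frac{36564260672}{187}$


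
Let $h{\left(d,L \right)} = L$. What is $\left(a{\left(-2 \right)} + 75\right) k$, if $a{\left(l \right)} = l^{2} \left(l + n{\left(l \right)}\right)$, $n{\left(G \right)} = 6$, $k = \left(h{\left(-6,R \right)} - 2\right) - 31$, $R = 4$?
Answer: $-2639$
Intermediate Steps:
$k = -29$ ($k = \left(4 - 2\right) - 31 = 2 - 31 = -29$)
$a{\left(l \right)} = l^{2} \left(6 + l\right)$ ($a{\left(l \right)} = l^{2} \left(l + 6\right) = l^{2} \left(6 + l\right)$)
$\left(a{\left(-2 \right)} + 75\right) k = \left(\left(-2\right)^{2} \left(6 - 2\right) + 75\right) \left(-29\right) = \left(4 \cdot 4 + 75\right) \left(-29\right) = \left(16 + 75\right) \left(-29\right) = 91 \left(-29\right) = -2639$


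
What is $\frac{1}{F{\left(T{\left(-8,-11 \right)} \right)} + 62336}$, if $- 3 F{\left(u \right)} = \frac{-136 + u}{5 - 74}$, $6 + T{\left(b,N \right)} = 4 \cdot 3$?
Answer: $\frac{207}{12903422} \approx 1.6042 \cdot 10^{-5}$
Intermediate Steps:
$T{\left(b,N \right)} = 6$ ($T{\left(b,N \right)} = -6 + 4 \cdot 3 = -6 + 12 = 6$)
$F{\left(u \right)} = - \frac{136}{207} + \frac{u}{207}$ ($F{\left(u \right)} = - \frac{\left(-136 + u\right) \frac{1}{5 - 74}}{3} = - \frac{\left(-136 + u\right) \frac{1}{-69}}{3} = - \frac{\left(-136 + u\right) \left(- \frac{1}{69}\right)}{3} = - \frac{\frac{136}{69} - \frac{u}{69}}{3} = - \frac{136}{207} + \frac{u}{207}$)
$\frac{1}{F{\left(T{\left(-8,-11 \right)} \right)} + 62336} = \frac{1}{\left(- \frac{136}{207} + \frac{1}{207} \cdot 6\right) + 62336} = \frac{1}{\left(- \frac{136}{207} + \frac{2}{69}\right) + 62336} = \frac{1}{- \frac{130}{207} + 62336} = \frac{1}{\frac{12903422}{207}} = \frac{207}{12903422}$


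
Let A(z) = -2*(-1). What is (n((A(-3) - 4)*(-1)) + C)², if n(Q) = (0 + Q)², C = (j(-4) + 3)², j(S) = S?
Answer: 25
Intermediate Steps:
A(z) = 2
C = 1 (C = (-4 + 3)² = (-1)² = 1)
n(Q) = Q²
(n((A(-3) - 4)*(-1)) + C)² = (((2 - 4)*(-1))² + 1)² = ((-2*(-1))² + 1)² = (2² + 1)² = (4 + 1)² = 5² = 25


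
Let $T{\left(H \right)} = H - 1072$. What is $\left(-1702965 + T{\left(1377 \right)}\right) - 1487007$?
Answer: $-3189667$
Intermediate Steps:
$T{\left(H \right)} = -1072 + H$
$\left(-1702965 + T{\left(1377 \right)}\right) - 1487007 = \left(-1702965 + \left(-1072 + 1377\right)\right) - 1487007 = \left(-1702965 + 305\right) - 1487007 = -1702660 - 1487007 = -3189667$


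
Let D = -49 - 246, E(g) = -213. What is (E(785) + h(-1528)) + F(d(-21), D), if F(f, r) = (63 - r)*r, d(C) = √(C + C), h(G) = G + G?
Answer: -108879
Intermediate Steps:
h(G) = 2*G
d(C) = √2*√C (d(C) = √(2*C) = √2*√C)
D = -295
F(f, r) = r*(63 - r)
(E(785) + h(-1528)) + F(d(-21), D) = (-213 + 2*(-1528)) - 295*(63 - 1*(-295)) = (-213 - 3056) - 295*(63 + 295) = -3269 - 295*358 = -3269 - 105610 = -108879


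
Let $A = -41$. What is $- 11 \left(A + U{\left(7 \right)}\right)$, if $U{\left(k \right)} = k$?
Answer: $374$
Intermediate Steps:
$- 11 \left(A + U{\left(7 \right)}\right) = - 11 \left(-41 + 7\right) = \left(-11\right) \left(-34\right) = 374$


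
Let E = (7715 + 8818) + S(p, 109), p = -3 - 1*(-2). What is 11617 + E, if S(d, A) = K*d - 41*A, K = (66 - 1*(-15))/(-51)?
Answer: 402604/17 ≈ 23683.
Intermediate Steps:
K = -27/17 (K = (66 + 15)*(-1/51) = 81*(-1/51) = -27/17 ≈ -1.5882)
p = -1 (p = -3 + 2 = -1)
S(d, A) = -41*A - 27*d/17 (S(d, A) = -27*d/17 - 41*A = -41*A - 27*d/17)
E = 205115/17 (E = (7715 + 8818) + (-41*109 - 27/17*(-1)) = 16533 + (-4469 + 27/17) = 16533 - 75946/17 = 205115/17 ≈ 12066.)
11617 + E = 11617 + 205115/17 = 402604/17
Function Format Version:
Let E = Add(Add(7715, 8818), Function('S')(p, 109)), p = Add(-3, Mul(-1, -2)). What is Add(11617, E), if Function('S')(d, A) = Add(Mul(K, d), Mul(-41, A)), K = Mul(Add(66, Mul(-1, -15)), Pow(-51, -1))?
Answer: Rational(402604, 17) ≈ 23683.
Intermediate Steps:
K = Rational(-27, 17) (K = Mul(Add(66, 15), Rational(-1, 51)) = Mul(81, Rational(-1, 51)) = Rational(-27, 17) ≈ -1.5882)
p = -1 (p = Add(-3, 2) = -1)
Function('S')(d, A) = Add(Mul(-41, A), Mul(Rational(-27, 17), d)) (Function('S')(d, A) = Add(Mul(Rational(-27, 17), d), Mul(-41, A)) = Add(Mul(-41, A), Mul(Rational(-27, 17), d)))
E = Rational(205115, 17) (E = Add(Add(7715, 8818), Add(Mul(-41, 109), Mul(Rational(-27, 17), -1))) = Add(16533, Add(-4469, Rational(27, 17))) = Add(16533, Rational(-75946, 17)) = Rational(205115, 17) ≈ 12066.)
Add(11617, E) = Add(11617, Rational(205115, 17)) = Rational(402604, 17)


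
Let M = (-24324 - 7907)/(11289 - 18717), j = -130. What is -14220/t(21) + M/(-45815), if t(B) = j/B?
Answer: 10162450873837/4424079660 ≈ 2297.1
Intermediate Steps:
M = 32231/7428 (M = -32231/(-7428) = -32231*(-1/7428) = 32231/7428 ≈ 4.3391)
t(B) = -130/B
-14220/t(21) + M/(-45815) = -14220/((-130/21)) + (32231/7428)/(-45815) = -14220/((-130*1/21)) + (32231/7428)*(-1/45815) = -14220/(-130/21) - 32231/340313820 = -14220*(-21/130) - 32231/340313820 = 29862/13 - 32231/340313820 = 10162450873837/4424079660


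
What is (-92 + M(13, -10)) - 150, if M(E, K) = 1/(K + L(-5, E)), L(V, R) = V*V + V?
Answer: -2419/10 ≈ -241.90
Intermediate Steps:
L(V, R) = V + V² (L(V, R) = V² + V = V + V²)
M(E, K) = 1/(20 + K) (M(E, K) = 1/(K - 5*(1 - 5)) = 1/(K - 5*(-4)) = 1/(K + 20) = 1/(20 + K))
(-92 + M(13, -10)) - 150 = (-92 + 1/(20 - 10)) - 150 = (-92 + 1/10) - 150 = (-92 + ⅒) - 150 = -919/10 - 150 = -2419/10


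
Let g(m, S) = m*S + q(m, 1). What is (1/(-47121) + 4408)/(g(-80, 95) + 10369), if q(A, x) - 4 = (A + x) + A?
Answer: 207709367/123174294 ≈ 1.6863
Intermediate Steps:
q(A, x) = 4 + x + 2*A (q(A, x) = 4 + ((A + x) + A) = 4 + (x + 2*A) = 4 + x + 2*A)
g(m, S) = 5 + 2*m + S*m (g(m, S) = m*S + (4 + 1 + 2*m) = S*m + (5 + 2*m) = 5 + 2*m + S*m)
(1/(-47121) + 4408)/(g(-80, 95) + 10369) = (1/(-47121) + 4408)/((5 + 2*(-80) + 95*(-80)) + 10369) = (-1/47121 + 4408)/((5 - 160 - 7600) + 10369) = 207709367/(47121*(-7755 + 10369)) = (207709367/47121)/2614 = (207709367/47121)*(1/2614) = 207709367/123174294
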